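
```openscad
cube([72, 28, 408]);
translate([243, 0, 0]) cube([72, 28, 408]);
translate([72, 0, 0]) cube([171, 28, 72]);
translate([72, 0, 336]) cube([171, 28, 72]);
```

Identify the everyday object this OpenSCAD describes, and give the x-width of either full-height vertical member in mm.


A picture frame. The border width is 72 mm.

Four thin pieces enclosing a rectangular opening — a picture frame. The two full-height stiles are 408 mm tall; the top rail sits at z = 336 and is 72 mm tall, so the border above the opening is 408 − 336 = 72 mm, matching the stile x-width.


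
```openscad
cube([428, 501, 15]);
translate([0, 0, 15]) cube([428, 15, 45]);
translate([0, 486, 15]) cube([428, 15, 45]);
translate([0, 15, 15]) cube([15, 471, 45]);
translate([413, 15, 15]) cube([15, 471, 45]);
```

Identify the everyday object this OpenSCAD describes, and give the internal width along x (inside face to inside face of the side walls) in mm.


An open box. The internal width is 398 mm.

A 428×501 base slab with four walls standing on it — an open box. The base is 428 mm wide and the walls are 15 mm thick, so the internal width is 428 − 2 × 15 = 398 mm.


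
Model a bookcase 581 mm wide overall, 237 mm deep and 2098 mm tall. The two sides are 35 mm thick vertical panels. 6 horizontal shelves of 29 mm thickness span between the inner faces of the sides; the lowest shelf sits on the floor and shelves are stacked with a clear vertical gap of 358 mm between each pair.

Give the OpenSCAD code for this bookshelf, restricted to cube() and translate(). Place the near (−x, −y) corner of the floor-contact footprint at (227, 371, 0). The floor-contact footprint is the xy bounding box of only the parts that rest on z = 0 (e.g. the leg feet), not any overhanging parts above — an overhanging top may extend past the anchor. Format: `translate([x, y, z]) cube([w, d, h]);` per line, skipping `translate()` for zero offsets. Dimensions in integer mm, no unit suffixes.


translate([227, 371, 0]) cube([35, 237, 2098]);
translate([773, 371, 0]) cube([35, 237, 2098]);
translate([262, 371, 0]) cube([511, 237, 29]);
translate([262, 371, 387]) cube([511, 237, 29]);
translate([262, 371, 774]) cube([511, 237, 29]);
translate([262, 371, 1161]) cube([511, 237, 29]);
translate([262, 371, 1548]) cube([511, 237, 29]);
translate([262, 371, 1935]) cube([511, 237, 29]);


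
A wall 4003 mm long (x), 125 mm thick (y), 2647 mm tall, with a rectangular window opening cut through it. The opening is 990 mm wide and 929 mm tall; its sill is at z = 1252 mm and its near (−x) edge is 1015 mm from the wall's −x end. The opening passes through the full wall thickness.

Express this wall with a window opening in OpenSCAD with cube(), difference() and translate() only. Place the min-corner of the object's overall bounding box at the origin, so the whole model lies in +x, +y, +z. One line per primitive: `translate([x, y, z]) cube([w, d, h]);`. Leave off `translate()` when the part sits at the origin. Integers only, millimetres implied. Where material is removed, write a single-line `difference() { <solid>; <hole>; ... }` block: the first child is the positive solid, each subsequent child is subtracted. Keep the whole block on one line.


difference() { cube([4003, 125, 2647]); translate([1015, 0, 1252]) cube([990, 125, 929]); }


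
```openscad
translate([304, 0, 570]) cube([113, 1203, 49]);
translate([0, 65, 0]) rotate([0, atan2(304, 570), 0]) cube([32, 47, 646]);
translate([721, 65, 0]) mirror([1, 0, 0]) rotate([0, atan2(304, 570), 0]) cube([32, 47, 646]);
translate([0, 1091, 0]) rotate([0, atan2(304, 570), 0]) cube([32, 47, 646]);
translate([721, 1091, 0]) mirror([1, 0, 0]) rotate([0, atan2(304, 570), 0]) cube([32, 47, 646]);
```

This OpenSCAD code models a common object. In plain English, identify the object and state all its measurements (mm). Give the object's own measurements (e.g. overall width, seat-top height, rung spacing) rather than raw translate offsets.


A sawhorse. A 113×1203×49 mm beam (x, y, z) sits on two A-frame leg pairs. Each pair is two raked legs of 32×47 mm section (47 mm along y) splaying symmetrically in x. Each leg rises 570 mm vertically over 304 mm of horizontal reach and is 646 mm long along its own axis. Every leg's outer bottom edge rests on the floor and its outer top edge meets a bottom edge of the beam — the left legs (tilting toward +x) meet the beam's −x bottom edge, the right legs (their mirror images, tilting toward −x) meet its +x bottom edge — so the leg tops tuck under the beam, the beam's underside is 570 mm above the floor, and the feet are 721 mm apart outside-to-outside with the beam centred between them. The two leg pairs are set in 65 mm from either end of the beam.


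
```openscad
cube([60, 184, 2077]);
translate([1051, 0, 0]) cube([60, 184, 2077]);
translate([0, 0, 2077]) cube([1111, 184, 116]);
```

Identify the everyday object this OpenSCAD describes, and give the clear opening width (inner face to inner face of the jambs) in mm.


A door frame. The clear opening width is 991 mm.

Two 2077 mm tall posts with a header on top — a door frame. The left jamb is 60 mm wide at x = 0; the right jamb starts at x = 1051. The clear opening is 1051 − 60 = 991 mm.


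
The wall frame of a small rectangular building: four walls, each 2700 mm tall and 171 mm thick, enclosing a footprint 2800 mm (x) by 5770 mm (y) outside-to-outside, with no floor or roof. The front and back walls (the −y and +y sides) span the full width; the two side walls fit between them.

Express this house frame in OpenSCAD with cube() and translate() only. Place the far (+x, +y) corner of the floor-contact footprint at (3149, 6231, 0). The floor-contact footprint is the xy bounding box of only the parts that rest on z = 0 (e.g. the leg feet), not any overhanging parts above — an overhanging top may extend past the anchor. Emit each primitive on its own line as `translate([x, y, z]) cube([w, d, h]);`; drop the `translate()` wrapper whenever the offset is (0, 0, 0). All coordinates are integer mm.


translate([349, 461, 0]) cube([2800, 171, 2700]);
translate([349, 6060, 0]) cube([2800, 171, 2700]);
translate([349, 632, 0]) cube([171, 5428, 2700]);
translate([2978, 632, 0]) cube([171, 5428, 2700]);


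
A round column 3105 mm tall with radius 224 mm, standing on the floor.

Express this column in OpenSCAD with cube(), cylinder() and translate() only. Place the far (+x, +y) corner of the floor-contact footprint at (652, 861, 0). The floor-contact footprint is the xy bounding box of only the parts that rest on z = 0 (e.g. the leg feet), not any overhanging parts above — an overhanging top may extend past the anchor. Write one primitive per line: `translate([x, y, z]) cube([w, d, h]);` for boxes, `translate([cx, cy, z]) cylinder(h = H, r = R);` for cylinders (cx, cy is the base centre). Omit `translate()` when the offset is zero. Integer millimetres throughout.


translate([428, 637, 0]) cylinder(h = 3105, r = 224);


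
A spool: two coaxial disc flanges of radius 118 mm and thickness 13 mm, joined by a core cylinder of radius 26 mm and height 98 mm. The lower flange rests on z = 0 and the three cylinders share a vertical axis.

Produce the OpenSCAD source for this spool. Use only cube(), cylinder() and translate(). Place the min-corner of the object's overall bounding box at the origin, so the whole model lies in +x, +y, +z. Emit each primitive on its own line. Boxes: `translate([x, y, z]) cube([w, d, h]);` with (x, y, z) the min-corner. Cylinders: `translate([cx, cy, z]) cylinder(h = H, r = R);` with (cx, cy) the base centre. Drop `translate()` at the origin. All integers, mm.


translate([118, 118, 0]) cylinder(h = 13, r = 118);
translate([118, 118, 13]) cylinder(h = 98, r = 26);
translate([118, 118, 111]) cylinder(h = 13, r = 118);


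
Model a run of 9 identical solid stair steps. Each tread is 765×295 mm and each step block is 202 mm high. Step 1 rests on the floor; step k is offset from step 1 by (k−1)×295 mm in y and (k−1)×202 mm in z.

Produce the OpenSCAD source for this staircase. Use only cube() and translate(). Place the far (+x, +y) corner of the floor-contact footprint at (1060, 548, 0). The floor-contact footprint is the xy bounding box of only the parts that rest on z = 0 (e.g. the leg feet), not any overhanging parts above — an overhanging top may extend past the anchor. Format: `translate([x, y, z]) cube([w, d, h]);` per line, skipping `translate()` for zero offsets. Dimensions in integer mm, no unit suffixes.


translate([295, 253, 0]) cube([765, 295, 202]);
translate([295, 548, 202]) cube([765, 295, 202]);
translate([295, 843, 404]) cube([765, 295, 202]);
translate([295, 1138, 606]) cube([765, 295, 202]);
translate([295, 1433, 808]) cube([765, 295, 202]);
translate([295, 1728, 1010]) cube([765, 295, 202]);
translate([295, 2023, 1212]) cube([765, 295, 202]);
translate([295, 2318, 1414]) cube([765, 295, 202]);
translate([295, 2613, 1616]) cube([765, 295, 202]);


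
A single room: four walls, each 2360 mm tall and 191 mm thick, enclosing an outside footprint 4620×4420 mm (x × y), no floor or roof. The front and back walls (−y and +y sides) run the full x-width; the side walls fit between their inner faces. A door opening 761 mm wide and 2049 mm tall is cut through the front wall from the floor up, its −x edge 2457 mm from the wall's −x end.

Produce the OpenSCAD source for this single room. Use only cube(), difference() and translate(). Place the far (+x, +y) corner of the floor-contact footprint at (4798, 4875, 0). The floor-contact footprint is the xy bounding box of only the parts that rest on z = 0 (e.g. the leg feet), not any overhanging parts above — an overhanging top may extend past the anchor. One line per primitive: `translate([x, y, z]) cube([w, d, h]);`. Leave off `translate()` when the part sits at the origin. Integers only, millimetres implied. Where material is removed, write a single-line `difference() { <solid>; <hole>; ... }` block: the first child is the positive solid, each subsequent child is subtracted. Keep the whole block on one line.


difference() { translate([178, 455, 0]) cube([4620, 191, 2360]); translate([2635, 455, 0]) cube([761, 191, 2049]); }
translate([178, 4684, 0]) cube([4620, 191, 2360]);
translate([178, 646, 0]) cube([191, 4038, 2360]);
translate([4607, 646, 0]) cube([191, 4038, 2360]);


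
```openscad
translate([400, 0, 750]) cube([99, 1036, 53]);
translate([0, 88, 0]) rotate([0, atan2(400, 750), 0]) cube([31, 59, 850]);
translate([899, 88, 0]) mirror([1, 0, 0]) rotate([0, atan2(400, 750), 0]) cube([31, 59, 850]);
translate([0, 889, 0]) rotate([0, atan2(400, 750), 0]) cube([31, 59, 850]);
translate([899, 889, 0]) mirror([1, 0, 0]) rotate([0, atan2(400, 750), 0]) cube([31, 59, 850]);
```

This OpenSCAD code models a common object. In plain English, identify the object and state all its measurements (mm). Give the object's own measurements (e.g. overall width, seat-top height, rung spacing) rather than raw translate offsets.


A sawhorse. A 99×1036×53 mm beam (x, y, z) sits on two A-frame leg pairs. Each pair is two raked legs of 31×59 mm section (59 mm along y) splaying symmetrically in x. Each leg rises 750 mm vertically over 400 mm of horizontal reach and is 850 mm long along its own axis. Every leg's outer bottom edge rests on the floor and its outer top edge meets a bottom edge of the beam — the left legs (tilting toward +x) meet the beam's −x bottom edge, the right legs (their mirror images, tilting toward −x) meet its +x bottom edge — so the leg tops tuck under the beam, the beam's underside is 750 mm above the floor, and the feet are 899 mm apart outside-to-outside with the beam centred between them. The two leg pairs are set in 88 mm from either end of the beam.


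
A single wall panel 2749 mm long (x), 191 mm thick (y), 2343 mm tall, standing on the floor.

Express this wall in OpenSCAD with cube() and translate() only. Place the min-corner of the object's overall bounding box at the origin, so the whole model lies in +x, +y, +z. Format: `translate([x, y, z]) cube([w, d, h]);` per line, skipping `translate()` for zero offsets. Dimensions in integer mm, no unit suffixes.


cube([2749, 191, 2343]);


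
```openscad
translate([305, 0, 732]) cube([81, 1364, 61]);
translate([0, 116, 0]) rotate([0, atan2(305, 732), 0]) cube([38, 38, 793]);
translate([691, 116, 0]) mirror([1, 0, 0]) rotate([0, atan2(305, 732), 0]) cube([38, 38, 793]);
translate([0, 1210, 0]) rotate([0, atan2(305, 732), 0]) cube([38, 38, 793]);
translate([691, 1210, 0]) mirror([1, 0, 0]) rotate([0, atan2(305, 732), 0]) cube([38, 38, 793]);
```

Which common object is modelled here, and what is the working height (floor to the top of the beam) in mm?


A sawhorse. The overall height is 793 mm.

A beam across two mirrored pairs of raked legs — a sawhorse. The beam's underside is at z = 732 (matching the legs' vertical rise in atan2(305, 732)) and the beam is 61 mm tall, so its top is at 732 + 61 = 793 mm. The raked legs top out at the beam's underside, so that is the highest point.


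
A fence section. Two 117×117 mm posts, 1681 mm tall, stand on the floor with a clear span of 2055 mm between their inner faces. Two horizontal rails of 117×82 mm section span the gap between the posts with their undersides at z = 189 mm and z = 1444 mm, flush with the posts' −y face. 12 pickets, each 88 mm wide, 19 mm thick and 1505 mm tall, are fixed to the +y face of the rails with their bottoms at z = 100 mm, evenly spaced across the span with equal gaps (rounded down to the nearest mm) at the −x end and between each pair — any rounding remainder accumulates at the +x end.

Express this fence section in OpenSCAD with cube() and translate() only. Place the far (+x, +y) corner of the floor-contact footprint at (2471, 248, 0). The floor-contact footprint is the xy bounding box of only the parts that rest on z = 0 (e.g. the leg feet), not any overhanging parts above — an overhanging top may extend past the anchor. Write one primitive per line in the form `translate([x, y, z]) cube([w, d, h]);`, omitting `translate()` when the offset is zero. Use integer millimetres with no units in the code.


translate([182, 131, 0]) cube([117, 117, 1681]);
translate([2354, 131, 0]) cube([117, 117, 1681]);
translate([299, 131, 189]) cube([2055, 117, 82]);
translate([299, 131, 1444]) cube([2055, 117, 82]);
translate([375, 248, 100]) cube([88, 19, 1505]);
translate([539, 248, 100]) cube([88, 19, 1505]);
translate([703, 248, 100]) cube([88, 19, 1505]);
translate([867, 248, 100]) cube([88, 19, 1505]);
translate([1031, 248, 100]) cube([88, 19, 1505]);
translate([1195, 248, 100]) cube([88, 19, 1505]);
translate([1359, 248, 100]) cube([88, 19, 1505]);
translate([1523, 248, 100]) cube([88, 19, 1505]);
translate([1687, 248, 100]) cube([88, 19, 1505]);
translate([1851, 248, 100]) cube([88, 19, 1505]);
translate([2015, 248, 100]) cube([88, 19, 1505]);
translate([2179, 248, 100]) cube([88, 19, 1505]);


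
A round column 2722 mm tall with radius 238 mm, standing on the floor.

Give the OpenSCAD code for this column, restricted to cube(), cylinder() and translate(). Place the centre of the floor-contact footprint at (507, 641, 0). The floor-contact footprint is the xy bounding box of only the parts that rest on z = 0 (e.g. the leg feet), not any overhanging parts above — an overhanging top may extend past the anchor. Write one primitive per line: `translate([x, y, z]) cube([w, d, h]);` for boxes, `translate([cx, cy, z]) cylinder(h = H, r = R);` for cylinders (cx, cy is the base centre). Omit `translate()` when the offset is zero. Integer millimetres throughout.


translate([507, 641, 0]) cylinder(h = 2722, r = 238);


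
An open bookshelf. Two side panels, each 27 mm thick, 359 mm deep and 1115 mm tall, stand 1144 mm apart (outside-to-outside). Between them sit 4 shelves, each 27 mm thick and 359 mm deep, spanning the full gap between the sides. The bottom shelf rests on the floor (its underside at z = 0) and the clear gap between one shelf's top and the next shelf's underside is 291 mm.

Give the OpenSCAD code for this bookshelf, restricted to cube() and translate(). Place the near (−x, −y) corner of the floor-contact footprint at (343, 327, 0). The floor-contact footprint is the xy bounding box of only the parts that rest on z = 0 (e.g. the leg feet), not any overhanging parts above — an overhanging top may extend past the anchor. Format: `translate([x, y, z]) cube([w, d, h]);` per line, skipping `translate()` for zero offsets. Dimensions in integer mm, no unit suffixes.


translate([343, 327, 0]) cube([27, 359, 1115]);
translate([1460, 327, 0]) cube([27, 359, 1115]);
translate([370, 327, 0]) cube([1090, 359, 27]);
translate([370, 327, 318]) cube([1090, 359, 27]);
translate([370, 327, 636]) cube([1090, 359, 27]);
translate([370, 327, 954]) cube([1090, 359, 27]);


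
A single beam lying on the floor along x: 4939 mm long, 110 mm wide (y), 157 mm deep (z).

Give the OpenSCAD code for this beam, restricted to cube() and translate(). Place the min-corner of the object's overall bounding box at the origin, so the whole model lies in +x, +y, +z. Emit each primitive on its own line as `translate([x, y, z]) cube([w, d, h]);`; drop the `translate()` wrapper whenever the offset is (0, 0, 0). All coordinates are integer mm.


cube([4939, 110, 157]);


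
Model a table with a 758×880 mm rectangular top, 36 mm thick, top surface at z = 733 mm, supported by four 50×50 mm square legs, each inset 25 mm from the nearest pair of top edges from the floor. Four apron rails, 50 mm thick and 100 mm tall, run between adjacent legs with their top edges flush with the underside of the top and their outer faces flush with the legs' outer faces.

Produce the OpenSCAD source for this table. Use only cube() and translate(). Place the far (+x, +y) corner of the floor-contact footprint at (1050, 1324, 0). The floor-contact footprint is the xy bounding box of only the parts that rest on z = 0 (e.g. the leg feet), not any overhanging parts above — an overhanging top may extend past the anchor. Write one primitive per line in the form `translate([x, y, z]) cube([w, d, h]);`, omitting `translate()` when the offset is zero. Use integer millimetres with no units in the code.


// leg_h = 733 - 36 = 697
// apron z = 697 - 100 = 597
translate([317, 469, 697]) cube([758, 880, 36]);
translate([342, 494, 0]) cube([50, 50, 697]);
translate([1000, 494, 0]) cube([50, 50, 697]);
translate([342, 1274, 0]) cube([50, 50, 697]);
translate([1000, 1274, 0]) cube([50, 50, 697]);
translate([392, 494, 597]) cube([608, 50, 100]);
translate([392, 1274, 597]) cube([608, 50, 100]);
translate([342, 544, 597]) cube([50, 730, 100]);
translate([1000, 544, 597]) cube([50, 730, 100]);


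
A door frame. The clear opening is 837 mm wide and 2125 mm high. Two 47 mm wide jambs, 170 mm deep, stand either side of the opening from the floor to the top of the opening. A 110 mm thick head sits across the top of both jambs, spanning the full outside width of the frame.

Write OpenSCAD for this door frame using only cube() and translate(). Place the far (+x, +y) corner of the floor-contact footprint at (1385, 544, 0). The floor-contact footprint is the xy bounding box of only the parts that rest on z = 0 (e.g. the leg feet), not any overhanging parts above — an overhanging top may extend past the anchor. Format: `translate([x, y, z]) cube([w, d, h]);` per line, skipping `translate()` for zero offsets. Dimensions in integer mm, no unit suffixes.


translate([454, 374, 0]) cube([47, 170, 2125]);
translate([1338, 374, 0]) cube([47, 170, 2125]);
translate([454, 374, 2125]) cube([931, 170, 110]);


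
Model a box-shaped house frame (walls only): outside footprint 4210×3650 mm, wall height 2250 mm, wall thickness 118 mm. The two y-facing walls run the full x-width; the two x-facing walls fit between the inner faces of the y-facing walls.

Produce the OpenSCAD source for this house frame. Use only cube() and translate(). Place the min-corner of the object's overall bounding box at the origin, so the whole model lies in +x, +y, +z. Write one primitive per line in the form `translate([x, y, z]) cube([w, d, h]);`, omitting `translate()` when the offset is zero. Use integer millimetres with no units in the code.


cube([4210, 118, 2250]);
translate([0, 3532, 0]) cube([4210, 118, 2250]);
translate([0, 118, 0]) cube([118, 3414, 2250]);
translate([4092, 118, 0]) cube([118, 3414, 2250]);


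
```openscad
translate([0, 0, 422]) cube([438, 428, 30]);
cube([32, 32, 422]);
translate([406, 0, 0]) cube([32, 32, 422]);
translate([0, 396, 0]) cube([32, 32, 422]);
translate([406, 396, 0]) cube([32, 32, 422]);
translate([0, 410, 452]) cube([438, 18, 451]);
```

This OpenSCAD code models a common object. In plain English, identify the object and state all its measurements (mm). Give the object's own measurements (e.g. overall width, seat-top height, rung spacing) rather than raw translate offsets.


A chair. The seat is a 438×428×30 mm slab with its top at z = 452 mm, on four 32×32 mm corner legs (flush with the seat edges, standing on z = 0). A flat backrest 18 mm thick, 451 mm tall, spans the full seat width and rises from the seat top along its +y edge, rear face flush with the rear of the seat.


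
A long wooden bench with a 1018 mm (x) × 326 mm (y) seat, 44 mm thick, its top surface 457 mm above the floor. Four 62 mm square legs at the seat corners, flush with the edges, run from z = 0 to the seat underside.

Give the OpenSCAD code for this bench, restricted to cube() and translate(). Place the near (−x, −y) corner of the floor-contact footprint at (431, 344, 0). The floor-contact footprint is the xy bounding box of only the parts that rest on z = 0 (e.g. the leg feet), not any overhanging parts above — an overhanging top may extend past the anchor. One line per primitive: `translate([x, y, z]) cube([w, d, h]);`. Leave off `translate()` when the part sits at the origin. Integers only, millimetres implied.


translate([431, 344, 413]) cube([1018, 326, 44]);
translate([431, 344, 0]) cube([62, 62, 413]);
translate([431, 608, 0]) cube([62, 62, 413]);
translate([1387, 344, 0]) cube([62, 62, 413]);
translate([1387, 608, 0]) cube([62, 62, 413]);


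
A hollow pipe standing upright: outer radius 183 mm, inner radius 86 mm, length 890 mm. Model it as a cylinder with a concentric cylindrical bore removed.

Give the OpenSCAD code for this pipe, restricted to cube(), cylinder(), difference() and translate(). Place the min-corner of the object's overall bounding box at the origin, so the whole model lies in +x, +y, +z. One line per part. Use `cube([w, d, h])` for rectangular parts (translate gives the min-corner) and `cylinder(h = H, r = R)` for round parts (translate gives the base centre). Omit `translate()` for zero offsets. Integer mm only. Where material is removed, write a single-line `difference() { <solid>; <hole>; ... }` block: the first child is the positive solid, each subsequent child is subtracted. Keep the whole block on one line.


difference() { translate([183, 183, 0]) cylinder(h = 890, r = 183); translate([183, 183, 0]) cylinder(h = 890, r = 86); }


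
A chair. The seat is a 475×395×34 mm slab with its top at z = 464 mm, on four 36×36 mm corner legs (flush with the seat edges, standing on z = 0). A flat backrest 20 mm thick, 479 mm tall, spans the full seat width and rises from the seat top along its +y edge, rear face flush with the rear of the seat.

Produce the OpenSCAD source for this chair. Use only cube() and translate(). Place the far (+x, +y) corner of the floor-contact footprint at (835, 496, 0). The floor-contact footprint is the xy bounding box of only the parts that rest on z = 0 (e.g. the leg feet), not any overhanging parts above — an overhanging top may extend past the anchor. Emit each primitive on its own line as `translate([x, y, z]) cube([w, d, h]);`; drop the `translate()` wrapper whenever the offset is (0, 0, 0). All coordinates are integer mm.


translate([360, 101, 430]) cube([475, 395, 34]);
translate([360, 101, 0]) cube([36, 36, 430]);
translate([799, 101, 0]) cube([36, 36, 430]);
translate([360, 460, 0]) cube([36, 36, 430]);
translate([799, 460, 0]) cube([36, 36, 430]);
translate([360, 476, 464]) cube([475, 20, 479]);


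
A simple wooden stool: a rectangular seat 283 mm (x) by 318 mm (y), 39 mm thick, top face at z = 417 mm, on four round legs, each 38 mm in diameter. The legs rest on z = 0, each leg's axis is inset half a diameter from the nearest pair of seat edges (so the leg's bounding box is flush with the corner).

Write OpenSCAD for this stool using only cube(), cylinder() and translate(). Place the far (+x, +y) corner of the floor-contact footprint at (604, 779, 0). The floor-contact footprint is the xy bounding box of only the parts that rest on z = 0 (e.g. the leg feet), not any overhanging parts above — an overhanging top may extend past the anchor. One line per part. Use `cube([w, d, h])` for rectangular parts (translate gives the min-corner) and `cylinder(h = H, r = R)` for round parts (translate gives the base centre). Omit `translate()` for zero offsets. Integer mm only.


translate([321, 461, 378]) cube([283, 318, 39]);
translate([340, 480, 0]) cylinder(h = 378, r = 19);
translate([585, 480, 0]) cylinder(h = 378, r = 19);
translate([340, 760, 0]) cylinder(h = 378, r = 19);
translate([585, 760, 0]) cylinder(h = 378, r = 19);


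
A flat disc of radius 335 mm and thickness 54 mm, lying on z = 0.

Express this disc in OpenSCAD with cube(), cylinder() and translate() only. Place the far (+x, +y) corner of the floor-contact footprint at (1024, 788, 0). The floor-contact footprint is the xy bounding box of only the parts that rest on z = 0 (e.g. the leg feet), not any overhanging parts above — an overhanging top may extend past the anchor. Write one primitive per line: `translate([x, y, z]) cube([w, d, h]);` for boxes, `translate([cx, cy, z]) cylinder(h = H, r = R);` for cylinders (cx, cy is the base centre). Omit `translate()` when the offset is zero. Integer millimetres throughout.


translate([689, 453, 0]) cylinder(h = 54, r = 335);


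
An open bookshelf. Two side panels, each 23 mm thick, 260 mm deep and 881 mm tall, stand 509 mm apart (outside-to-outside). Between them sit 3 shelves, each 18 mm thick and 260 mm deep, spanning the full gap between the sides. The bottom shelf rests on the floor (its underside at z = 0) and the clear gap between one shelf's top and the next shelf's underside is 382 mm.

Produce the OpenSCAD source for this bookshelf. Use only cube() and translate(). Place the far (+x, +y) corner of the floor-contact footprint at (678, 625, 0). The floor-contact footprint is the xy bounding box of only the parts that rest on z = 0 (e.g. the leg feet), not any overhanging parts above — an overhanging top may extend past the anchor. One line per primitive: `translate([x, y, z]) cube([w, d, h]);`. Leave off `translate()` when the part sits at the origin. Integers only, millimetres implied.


translate([169, 365, 0]) cube([23, 260, 881]);
translate([655, 365, 0]) cube([23, 260, 881]);
translate([192, 365, 0]) cube([463, 260, 18]);
translate([192, 365, 400]) cube([463, 260, 18]);
translate([192, 365, 800]) cube([463, 260, 18]);


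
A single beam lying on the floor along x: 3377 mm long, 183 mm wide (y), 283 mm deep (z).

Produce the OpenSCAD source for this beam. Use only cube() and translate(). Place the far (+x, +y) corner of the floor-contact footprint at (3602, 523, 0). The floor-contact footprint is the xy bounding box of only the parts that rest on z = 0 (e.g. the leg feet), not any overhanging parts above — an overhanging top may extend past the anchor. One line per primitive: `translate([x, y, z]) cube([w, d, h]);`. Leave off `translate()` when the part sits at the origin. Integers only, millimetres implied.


translate([225, 340, 0]) cube([3377, 183, 283]);


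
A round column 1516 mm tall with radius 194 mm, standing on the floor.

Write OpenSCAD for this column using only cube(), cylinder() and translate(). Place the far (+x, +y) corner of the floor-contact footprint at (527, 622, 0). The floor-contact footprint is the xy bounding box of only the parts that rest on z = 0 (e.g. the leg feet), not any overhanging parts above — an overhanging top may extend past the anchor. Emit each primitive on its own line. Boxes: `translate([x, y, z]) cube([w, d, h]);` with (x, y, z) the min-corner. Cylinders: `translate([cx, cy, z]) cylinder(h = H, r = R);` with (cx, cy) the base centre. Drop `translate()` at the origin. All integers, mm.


translate([333, 428, 0]) cylinder(h = 1516, r = 194);


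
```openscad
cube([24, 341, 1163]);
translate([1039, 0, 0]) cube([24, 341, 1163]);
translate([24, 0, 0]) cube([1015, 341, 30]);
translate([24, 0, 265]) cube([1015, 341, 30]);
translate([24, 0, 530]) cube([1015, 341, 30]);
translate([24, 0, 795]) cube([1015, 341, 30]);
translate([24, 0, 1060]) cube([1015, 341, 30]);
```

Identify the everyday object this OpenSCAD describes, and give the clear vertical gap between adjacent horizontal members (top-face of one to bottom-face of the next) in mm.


A bookshelf. The clear shelf gap is 235 mm.

Two tall side panels with 5 horizontal boards between them — a bookshelf. The first two shelf undersides are at z = 0 and z = 265; with shelf thickness 30, the clear gap is 265 − 0 − 30 = 235 mm.


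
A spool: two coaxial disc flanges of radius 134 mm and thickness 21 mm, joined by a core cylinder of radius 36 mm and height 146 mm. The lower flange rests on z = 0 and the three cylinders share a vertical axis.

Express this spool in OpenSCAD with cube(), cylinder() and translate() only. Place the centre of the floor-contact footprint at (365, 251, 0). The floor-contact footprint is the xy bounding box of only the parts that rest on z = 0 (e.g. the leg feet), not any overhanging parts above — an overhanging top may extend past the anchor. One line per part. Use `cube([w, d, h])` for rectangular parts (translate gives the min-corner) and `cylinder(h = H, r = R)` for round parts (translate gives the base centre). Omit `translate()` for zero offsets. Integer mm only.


translate([365, 251, 0]) cylinder(h = 21, r = 134);
translate([365, 251, 21]) cylinder(h = 146, r = 36);
translate([365, 251, 167]) cylinder(h = 21, r = 134);


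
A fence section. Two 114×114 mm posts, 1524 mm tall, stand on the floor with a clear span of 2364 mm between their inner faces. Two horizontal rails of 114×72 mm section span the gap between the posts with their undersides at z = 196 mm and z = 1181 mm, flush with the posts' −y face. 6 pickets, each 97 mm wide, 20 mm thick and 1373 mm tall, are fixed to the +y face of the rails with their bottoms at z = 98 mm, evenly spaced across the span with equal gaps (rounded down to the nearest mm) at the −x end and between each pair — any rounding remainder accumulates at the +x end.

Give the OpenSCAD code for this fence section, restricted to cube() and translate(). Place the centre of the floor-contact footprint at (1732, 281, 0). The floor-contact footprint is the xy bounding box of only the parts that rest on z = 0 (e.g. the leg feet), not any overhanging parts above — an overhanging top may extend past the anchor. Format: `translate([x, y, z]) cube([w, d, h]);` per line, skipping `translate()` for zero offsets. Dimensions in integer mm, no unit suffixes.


translate([436, 224, 0]) cube([114, 114, 1524]);
translate([2914, 224, 0]) cube([114, 114, 1524]);
translate([550, 224, 196]) cube([2364, 114, 72]);
translate([550, 224, 1181]) cube([2364, 114, 72]);
translate([804, 338, 98]) cube([97, 20, 1373]);
translate([1155, 338, 98]) cube([97, 20, 1373]);
translate([1506, 338, 98]) cube([97, 20, 1373]);
translate([1857, 338, 98]) cube([97, 20, 1373]);
translate([2208, 338, 98]) cube([97, 20, 1373]);
translate([2559, 338, 98]) cube([97, 20, 1373]);


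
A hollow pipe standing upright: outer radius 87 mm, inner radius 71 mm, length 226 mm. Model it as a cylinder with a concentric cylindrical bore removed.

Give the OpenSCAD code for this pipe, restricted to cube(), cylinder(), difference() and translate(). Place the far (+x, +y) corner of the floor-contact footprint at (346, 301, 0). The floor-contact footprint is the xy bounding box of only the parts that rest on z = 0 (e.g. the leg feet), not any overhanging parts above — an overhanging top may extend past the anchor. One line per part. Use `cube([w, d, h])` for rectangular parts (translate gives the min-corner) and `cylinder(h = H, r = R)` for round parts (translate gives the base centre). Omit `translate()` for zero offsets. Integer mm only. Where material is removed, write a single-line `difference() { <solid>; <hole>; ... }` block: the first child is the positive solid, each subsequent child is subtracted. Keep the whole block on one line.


difference() { translate([259, 214, 0]) cylinder(h = 226, r = 87); translate([259, 214, 0]) cylinder(h = 226, r = 71); }


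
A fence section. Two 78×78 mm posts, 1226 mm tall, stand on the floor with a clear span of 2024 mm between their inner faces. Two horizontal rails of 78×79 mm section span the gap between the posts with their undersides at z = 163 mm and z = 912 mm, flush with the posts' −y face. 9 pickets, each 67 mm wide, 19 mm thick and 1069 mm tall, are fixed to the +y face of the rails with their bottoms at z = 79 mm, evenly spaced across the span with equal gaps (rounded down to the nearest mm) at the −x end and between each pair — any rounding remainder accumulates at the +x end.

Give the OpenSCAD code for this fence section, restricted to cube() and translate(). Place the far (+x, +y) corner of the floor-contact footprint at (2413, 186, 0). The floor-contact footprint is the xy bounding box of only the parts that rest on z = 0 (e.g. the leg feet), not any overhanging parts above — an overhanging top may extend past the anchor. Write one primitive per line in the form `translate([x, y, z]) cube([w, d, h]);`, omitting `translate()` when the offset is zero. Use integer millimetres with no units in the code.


translate([233, 108, 0]) cube([78, 78, 1226]);
translate([2335, 108, 0]) cube([78, 78, 1226]);
translate([311, 108, 163]) cube([2024, 78, 79]);
translate([311, 108, 912]) cube([2024, 78, 79]);
translate([453, 186, 79]) cube([67, 19, 1069]);
translate([662, 186, 79]) cube([67, 19, 1069]);
translate([871, 186, 79]) cube([67, 19, 1069]);
translate([1080, 186, 79]) cube([67, 19, 1069]);
translate([1289, 186, 79]) cube([67, 19, 1069]);
translate([1498, 186, 79]) cube([67, 19, 1069]);
translate([1707, 186, 79]) cube([67, 19, 1069]);
translate([1916, 186, 79]) cube([67, 19, 1069]);
translate([2125, 186, 79]) cube([67, 19, 1069]);


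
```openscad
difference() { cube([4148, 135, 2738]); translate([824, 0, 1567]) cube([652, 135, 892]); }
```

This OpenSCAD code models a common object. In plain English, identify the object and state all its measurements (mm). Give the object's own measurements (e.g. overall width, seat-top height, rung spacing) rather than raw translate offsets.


A wall 4148 mm long (x), 135 mm thick (y), 2738 mm tall, with a rectangular window opening cut through it. The opening is 652 mm wide and 892 mm tall; its sill is at z = 1567 mm and its near (−x) edge is 824 mm from the wall's −x end. The opening passes through the full wall thickness.


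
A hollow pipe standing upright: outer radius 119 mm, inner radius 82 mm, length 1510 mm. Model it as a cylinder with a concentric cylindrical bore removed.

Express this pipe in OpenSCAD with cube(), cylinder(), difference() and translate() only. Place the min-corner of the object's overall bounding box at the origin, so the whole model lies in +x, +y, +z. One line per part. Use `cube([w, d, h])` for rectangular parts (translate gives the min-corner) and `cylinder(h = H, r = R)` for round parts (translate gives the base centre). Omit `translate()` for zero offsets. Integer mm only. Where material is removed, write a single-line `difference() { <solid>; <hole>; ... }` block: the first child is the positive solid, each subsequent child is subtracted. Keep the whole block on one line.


difference() { translate([119, 119, 0]) cylinder(h = 1510, r = 119); translate([119, 119, 0]) cylinder(h = 1510, r = 82); }


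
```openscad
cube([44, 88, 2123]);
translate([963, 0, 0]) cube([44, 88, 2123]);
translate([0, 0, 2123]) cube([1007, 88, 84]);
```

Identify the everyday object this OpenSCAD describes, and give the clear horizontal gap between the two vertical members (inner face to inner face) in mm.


A door frame. The clear opening width is 919 mm.

Two 2123 mm tall posts with a header on top — a door frame. The left jamb is 44 mm wide at x = 0; the right jamb starts at x = 963. The clear opening is 963 − 44 = 919 mm.


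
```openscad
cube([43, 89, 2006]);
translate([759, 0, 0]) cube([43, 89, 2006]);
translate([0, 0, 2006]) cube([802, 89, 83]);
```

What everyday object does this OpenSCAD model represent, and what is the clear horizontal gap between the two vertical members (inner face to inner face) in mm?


A door frame. The clear opening width is 716 mm.

Two 2006 mm tall posts with a header on top — a door frame. The left jamb is 43 mm wide at x = 0; the right jamb starts at x = 759. The clear opening is 759 − 43 = 716 mm.


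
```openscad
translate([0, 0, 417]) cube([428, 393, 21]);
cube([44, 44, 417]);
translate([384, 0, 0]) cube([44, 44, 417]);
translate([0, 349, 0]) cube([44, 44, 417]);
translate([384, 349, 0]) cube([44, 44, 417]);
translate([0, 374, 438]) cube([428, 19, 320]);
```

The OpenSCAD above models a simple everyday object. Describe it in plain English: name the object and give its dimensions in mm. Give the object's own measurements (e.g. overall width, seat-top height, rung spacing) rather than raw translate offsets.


A chair. The seat is a 428×393×21 mm slab with its top at z = 438 mm, on four 44×44 mm corner legs (flush with the seat edges, standing on z = 0). A flat backrest 19 mm thick, 320 mm tall, spans the full seat width and rises from the seat top along its +y edge, rear face flush with the rear of the seat.


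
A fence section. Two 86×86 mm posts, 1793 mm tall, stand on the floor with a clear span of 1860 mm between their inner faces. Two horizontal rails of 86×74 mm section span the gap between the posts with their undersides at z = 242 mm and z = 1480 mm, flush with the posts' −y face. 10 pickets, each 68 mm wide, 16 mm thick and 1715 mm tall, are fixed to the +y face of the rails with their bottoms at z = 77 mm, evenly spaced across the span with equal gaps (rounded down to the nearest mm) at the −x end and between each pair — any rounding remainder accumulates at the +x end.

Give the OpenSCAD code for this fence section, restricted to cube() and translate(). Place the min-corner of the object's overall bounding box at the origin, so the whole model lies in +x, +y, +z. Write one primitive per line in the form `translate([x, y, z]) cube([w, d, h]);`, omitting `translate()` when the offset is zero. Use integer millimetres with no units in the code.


cube([86, 86, 1793]);
translate([1946, 0, 0]) cube([86, 86, 1793]);
translate([86, 0, 242]) cube([1860, 86, 74]);
translate([86, 0, 1480]) cube([1860, 86, 74]);
translate([193, 86, 77]) cube([68, 16, 1715]);
translate([368, 86, 77]) cube([68, 16, 1715]);
translate([543, 86, 77]) cube([68, 16, 1715]);
translate([718, 86, 77]) cube([68, 16, 1715]);
translate([893, 86, 77]) cube([68, 16, 1715]);
translate([1068, 86, 77]) cube([68, 16, 1715]);
translate([1243, 86, 77]) cube([68, 16, 1715]);
translate([1418, 86, 77]) cube([68, 16, 1715]);
translate([1593, 86, 77]) cube([68, 16, 1715]);
translate([1768, 86, 77]) cube([68, 16, 1715]);


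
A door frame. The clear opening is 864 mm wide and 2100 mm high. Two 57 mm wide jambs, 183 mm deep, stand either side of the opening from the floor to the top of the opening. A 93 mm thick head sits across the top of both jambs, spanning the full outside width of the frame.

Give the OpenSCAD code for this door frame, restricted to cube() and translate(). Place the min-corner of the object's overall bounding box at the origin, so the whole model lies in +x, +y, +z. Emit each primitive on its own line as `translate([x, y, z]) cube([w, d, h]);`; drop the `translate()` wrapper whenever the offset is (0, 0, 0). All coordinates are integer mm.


cube([57, 183, 2100]);
translate([921, 0, 0]) cube([57, 183, 2100]);
translate([0, 0, 2100]) cube([978, 183, 93]);
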